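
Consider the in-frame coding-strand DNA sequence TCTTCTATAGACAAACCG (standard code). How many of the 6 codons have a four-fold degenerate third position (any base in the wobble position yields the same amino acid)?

3

Codon 1 TCT (Ser): third position 4-fold.
Codon 2 TCT (Ser): third position 4-fold.
Codon 3 ATA (Ile): third position 3-fold.
Codon 4 GAC (Asp): third position 2-fold.
Codon 5 AAA (Lys): third position 2-fold.
Codon 6 CCG (Pro): third position 4-fold.
Four-fold degenerate third positions: 3.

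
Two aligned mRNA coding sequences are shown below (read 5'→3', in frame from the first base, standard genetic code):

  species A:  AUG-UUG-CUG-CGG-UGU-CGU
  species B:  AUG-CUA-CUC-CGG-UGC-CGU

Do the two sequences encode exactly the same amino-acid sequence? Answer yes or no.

yes

Codon 1: AUG Met / AUG Met — identical.
Codon 2: UUG Leu / CUA Leu — synonymous.
Codon 3: CUG Leu / CUC Leu — synonymous.
Codon 4: CGG Arg / CGG Arg — identical.
Codon 5: UGU Cys / UGC Cys — synonymous.
Codon 6: CGU Arg / CGU Arg — identical.
Nonsynonymous differences: 0 → same protein.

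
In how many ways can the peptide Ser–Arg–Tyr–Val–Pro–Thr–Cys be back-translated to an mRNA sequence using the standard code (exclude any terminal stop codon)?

Ser: 6 codons.
Arg: 6 codons.
Tyr: 2 codons.
Val: 4 codons.
Pro: 4 codons.
Thr: 4 codons.
Cys: 2 codons.
6 × 6 × 2 × 4 × 4 × 4 × 2 = 9216.

9216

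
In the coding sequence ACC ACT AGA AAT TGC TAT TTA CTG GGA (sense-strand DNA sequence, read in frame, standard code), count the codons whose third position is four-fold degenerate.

4

Codon 1 ACC (Thr): third position 4-fold.
Codon 2 ACT (Thr): third position 4-fold.
Codon 3 AGA (Arg): third position 2-fold.
Codon 4 AAT (Asn): third position 2-fold.
Codon 5 TGC (Cys): third position 2-fold.
Codon 6 TAT (Tyr): third position 2-fold.
Codon 7 TTA (Leu): third position 2-fold.
Codon 8 CTG (Leu): third position 4-fold.
Codon 9 GGA (Gly): third position 4-fold.
Four-fold degenerate third positions: 4.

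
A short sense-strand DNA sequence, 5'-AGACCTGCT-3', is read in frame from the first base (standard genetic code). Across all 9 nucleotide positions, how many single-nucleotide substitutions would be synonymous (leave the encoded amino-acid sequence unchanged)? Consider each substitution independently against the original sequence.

Codon 1 (AGA, Arg): 2 synonymous substitutions.
Codon 2 (CCT, Pro): 3 synonymous substitutions.
Codon 3 (GCT, Ala): 3 synonymous substitutions.
Total: 2 + 3 + 3 = 8.

8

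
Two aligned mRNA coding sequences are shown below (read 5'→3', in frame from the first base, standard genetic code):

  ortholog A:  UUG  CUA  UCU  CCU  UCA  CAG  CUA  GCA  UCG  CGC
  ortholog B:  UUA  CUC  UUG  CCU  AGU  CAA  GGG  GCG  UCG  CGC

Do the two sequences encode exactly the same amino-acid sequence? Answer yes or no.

no

Codon 1: UUG Leu / UUA Leu — synonymous.
Codon 2: CUA Leu / CUC Leu — synonymous.
Codon 3: UCU Ser / UUG Leu — nonsynonymous.
Codon 4: CCU Pro / CCU Pro — identical.
Codon 5: UCA Ser / AGU Ser — synonymous.
Codon 6: CAG Gln / CAA Gln — synonymous.
Codon 7: CUA Leu / GGG Gly — nonsynonymous.
Codon 8: GCA Ala / GCG Ala — synonymous.
Codon 9: UCG Ser / UCG Ser — identical.
Codon 10: CGC Arg / CGC Arg — identical.
Nonsynonymous differences: 2 → different protein.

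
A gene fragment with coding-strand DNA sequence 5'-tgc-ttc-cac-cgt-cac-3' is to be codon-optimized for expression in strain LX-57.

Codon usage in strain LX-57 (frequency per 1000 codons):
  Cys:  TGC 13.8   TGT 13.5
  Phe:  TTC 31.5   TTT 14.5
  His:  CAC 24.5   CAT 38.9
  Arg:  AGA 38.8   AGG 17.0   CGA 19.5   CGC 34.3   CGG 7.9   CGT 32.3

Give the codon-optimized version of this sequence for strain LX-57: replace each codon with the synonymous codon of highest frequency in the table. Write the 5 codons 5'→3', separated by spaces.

TGC TTC CAT AGA CAT

Codon 1 (Cys): best is TGC at 13.8.
Codon 2 (Phe): best is TTC at 31.5.
Codon 3 (His): best is CAT at 38.9.
Codon 4 (Arg): best is AGA at 38.8.
Codon 5 (His): best is CAT at 38.9.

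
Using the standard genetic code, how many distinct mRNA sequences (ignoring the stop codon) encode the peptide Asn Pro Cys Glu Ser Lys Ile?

Asn: 2 codons.
Pro: 4 codons.
Cys: 2 codons.
Glu: 2 codons.
Ser: 6 codons.
Lys: 2 codons.
Ile: 3 codons.
2 × 4 × 2 × 2 × 6 × 2 × 3 = 1152.

1152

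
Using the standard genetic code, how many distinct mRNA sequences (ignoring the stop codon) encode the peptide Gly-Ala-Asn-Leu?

192

Gly: 4 codons.
Ala: 4 codons.
Asn: 2 codons.
Leu: 6 codons.
4 × 4 × 2 × 6 = 192.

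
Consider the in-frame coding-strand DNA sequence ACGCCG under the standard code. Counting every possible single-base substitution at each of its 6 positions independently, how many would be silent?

6

Codon 1 (ACG, Thr): 3 synonymous substitutions.
Codon 2 (CCG, Pro): 3 synonymous substitutions.
Total: 3 + 3 = 6.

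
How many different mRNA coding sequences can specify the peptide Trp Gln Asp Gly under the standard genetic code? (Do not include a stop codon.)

16

Trp: 1 codon.
Gln: 2 codons.
Asp: 2 codons.
Gly: 4 codons.
1 × 2 × 2 × 4 = 16.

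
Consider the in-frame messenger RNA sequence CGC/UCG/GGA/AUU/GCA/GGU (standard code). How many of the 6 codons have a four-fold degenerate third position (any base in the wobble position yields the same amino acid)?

Codon 1 CGC (Arg): third position 4-fold.
Codon 2 UCG (Ser): third position 4-fold.
Codon 3 GGA (Gly): third position 4-fold.
Codon 4 AUU (Ile): third position 3-fold.
Codon 5 GCA (Ala): third position 4-fold.
Codon 6 GGU (Gly): third position 4-fold.
Four-fold degenerate third positions: 5.

5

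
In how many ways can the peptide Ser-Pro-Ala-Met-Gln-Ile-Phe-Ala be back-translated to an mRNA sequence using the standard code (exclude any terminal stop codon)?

4608

Ser: 6 codons.
Pro: 4 codons.
Ala: 4 codons.
Met: 1 codon.
Gln: 2 codons.
Ile: 3 codons.
Phe: 2 codons.
Ala: 4 codons.
6 × 4 × 4 × 1 × 2 × 3 × 2 × 4 = 4608.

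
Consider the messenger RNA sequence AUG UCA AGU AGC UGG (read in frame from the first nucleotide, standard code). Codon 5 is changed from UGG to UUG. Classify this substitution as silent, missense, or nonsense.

missense

Position 14 falls in codon 5: UGG → Trp.
After the substitution the codon is UUG → Leu.
Trp ≠ Leu, so this is a missense mutation.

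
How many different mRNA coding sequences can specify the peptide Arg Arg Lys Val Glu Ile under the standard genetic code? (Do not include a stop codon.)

1728

Arg: 6 codons.
Arg: 6 codons.
Lys: 2 codons.
Val: 4 codons.
Glu: 2 codons.
Ile: 3 codons.
6 × 6 × 2 × 4 × 2 × 3 = 1728.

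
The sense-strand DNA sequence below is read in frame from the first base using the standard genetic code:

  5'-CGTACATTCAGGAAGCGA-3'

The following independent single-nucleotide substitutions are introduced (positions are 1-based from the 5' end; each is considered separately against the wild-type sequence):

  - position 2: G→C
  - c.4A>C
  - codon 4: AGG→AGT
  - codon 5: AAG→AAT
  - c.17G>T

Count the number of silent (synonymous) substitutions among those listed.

Codon 1: CGT (Arg) → CCT (Pro) — missense.
Codon 2: ACA (Thr) → CCA (Pro) — missense.
Codon 4: AGG (Arg) → AGT (Ser) — missense.
Codon 5: AAG (Lys) → AAT (Asn) — missense.
Codon 6: CGA (Arg) → CTA (Leu) — missense.
Synonymous: 0 of 5.

0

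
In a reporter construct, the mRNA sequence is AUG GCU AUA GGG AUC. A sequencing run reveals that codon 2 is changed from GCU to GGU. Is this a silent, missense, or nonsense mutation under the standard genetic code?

missense

Position 5 falls in codon 2: GCU → Ala.
After the substitution the codon is GGU → Gly.
Ala ≠ Gly, so this is a missense mutation.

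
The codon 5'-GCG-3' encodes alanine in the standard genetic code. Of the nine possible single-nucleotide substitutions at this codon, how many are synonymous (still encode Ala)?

3

Position 1: none → 0 synonymous.
Position 2: none → 0 synonymous.
Position 3: GCU, GCC, GCA → 3 synonymous.
Total: 0 + 0 + 3 = 3.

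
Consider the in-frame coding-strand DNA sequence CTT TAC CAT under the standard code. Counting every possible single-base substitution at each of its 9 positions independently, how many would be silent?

5

Codon 1 (CTT, Leu): 3 synonymous substitutions.
Codon 2 (TAC, Tyr): 1 synonymous substitution.
Codon 3 (CAT, His): 1 synonymous substitution.
Total: 3 + 1 + 1 = 5.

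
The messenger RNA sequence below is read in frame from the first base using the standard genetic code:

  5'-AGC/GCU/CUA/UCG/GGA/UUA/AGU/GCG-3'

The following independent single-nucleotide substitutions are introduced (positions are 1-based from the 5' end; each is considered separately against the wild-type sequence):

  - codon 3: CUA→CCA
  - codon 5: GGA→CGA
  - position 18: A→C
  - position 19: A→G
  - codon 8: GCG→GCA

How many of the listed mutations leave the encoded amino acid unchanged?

1

Codon 3: CUA (Leu) → CCA (Pro) — missense.
Codon 5: GGA (Gly) → CGA (Arg) — missense.
Codon 6: UUA (Leu) → UUC (Phe) — missense.
Codon 7: AGU (Ser) → GGU (Gly) — missense.
Codon 8: GCG (Ala) → GCA (Ala) — synonymous.
Synonymous: 1 of 5.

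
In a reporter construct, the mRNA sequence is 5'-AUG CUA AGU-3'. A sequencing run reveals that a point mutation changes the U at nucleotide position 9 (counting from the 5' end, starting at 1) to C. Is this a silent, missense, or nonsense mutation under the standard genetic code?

silent

Position 9 falls in codon 3: AGU → Ser.
After the substitution the codon is AGC → Ser.
Both encode Ser, so the change is synonymous.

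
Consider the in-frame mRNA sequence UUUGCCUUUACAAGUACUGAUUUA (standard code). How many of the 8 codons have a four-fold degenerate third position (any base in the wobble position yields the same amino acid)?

3

Codon 1 UUU (Phe): third position 2-fold.
Codon 2 GCC (Ala): third position 4-fold.
Codon 3 UUU (Phe): third position 2-fold.
Codon 4 ACA (Thr): third position 4-fold.
Codon 5 AGU (Ser): third position 2-fold.
Codon 6 ACU (Thr): third position 4-fold.
Codon 7 GAU (Asp): third position 2-fold.
Codon 8 UUA (Leu): third position 2-fold.
Four-fold degenerate third positions: 3.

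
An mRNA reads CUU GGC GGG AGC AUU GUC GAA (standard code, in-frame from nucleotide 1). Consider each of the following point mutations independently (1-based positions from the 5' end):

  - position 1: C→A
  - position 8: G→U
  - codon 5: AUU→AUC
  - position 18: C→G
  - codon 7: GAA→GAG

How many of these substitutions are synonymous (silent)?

3

Codon 1: CUU (Leu) → AUU (Ile) — missense.
Codon 3: GGG (Gly) → GUG (Val) — missense.
Codon 5: AUU (Ile) → AUC (Ile) — synonymous.
Codon 6: GUC (Val) → GUG (Val) — synonymous.
Codon 7: GAA (Glu) → GAG (Glu) — synonymous.
Synonymous: 3 of 5.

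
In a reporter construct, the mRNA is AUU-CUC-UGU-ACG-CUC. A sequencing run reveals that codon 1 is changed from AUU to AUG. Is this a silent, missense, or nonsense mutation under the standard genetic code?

missense

Position 3 falls in codon 1: AUU → Ile.
After the substitution the codon is AUG → Met.
Ile ≠ Met, so this is a missense mutation.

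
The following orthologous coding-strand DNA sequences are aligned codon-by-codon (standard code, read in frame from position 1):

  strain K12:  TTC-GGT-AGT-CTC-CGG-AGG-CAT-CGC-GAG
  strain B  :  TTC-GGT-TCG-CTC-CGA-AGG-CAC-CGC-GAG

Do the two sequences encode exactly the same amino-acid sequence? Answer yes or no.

yes

Codon 1: TTC Phe / TTC Phe — identical.
Codon 2: GGT Gly / GGT Gly — identical.
Codon 3: AGT Ser / TCG Ser — synonymous.
Codon 4: CTC Leu / CTC Leu — identical.
Codon 5: CGG Arg / CGA Arg — synonymous.
Codon 6: AGG Arg / AGG Arg — identical.
Codon 7: CAT His / CAC His — synonymous.
Codon 8: CGC Arg / CGC Arg — identical.
Codon 9: GAG Glu / GAG Glu — identical.
Nonsynonymous differences: 0 → same protein.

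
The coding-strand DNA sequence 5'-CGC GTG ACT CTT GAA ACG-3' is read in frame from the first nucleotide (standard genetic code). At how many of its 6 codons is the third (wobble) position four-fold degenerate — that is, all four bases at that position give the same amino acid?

Codon 1 CGC (Arg): third position 4-fold.
Codon 2 GTG (Val): third position 4-fold.
Codon 3 ACT (Thr): third position 4-fold.
Codon 4 CTT (Leu): third position 4-fold.
Codon 5 GAA (Glu): third position 2-fold.
Codon 6 ACG (Thr): third position 4-fold.
Four-fold degenerate third positions: 5.

5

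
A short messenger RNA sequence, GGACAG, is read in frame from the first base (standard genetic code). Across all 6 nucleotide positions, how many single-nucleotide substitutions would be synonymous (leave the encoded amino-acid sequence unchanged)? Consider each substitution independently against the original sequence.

Codon 1 (GGA, Gly): 3 synonymous substitutions.
Codon 2 (CAG, Gln): 1 synonymous substitution.
Total: 3 + 1 = 4.

4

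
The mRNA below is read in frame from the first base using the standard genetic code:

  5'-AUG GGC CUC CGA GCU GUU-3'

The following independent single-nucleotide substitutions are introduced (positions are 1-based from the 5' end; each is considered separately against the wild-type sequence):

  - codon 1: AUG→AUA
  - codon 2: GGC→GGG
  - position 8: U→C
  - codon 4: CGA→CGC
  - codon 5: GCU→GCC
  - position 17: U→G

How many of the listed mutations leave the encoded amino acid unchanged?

Codon 1: AUG (Met) → AUA (Ile) — missense.
Codon 2: GGC (Gly) → GGG (Gly) — synonymous.
Codon 3: CUC (Leu) → CCC (Pro) — missense.
Codon 4: CGA (Arg) → CGC (Arg) — synonymous.
Codon 5: GCU (Ala) → GCC (Ala) — synonymous.
Codon 6: GUU (Val) → GGU (Gly) — missense.
Synonymous: 3 of 6.

3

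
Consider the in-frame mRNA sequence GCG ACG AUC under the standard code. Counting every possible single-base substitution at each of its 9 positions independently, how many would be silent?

8

Codon 1 (GCG, Ala): 3 synonymous substitutions.
Codon 2 (ACG, Thr): 3 synonymous substitutions.
Codon 3 (AUC, Ile): 2 synonymous substitutions.
Total: 3 + 3 + 2 = 8.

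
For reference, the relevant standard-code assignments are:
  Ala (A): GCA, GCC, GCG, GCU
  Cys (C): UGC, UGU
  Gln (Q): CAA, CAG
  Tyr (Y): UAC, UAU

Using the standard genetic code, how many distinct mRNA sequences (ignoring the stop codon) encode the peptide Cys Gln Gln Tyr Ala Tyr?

128

Cys: 2 codons.
Gln: 2 codons.
Gln: 2 codons.
Tyr: 2 codons.
Ala: 4 codons.
Tyr: 2 codons.
2 × 2 × 2 × 2 × 4 × 2 = 128.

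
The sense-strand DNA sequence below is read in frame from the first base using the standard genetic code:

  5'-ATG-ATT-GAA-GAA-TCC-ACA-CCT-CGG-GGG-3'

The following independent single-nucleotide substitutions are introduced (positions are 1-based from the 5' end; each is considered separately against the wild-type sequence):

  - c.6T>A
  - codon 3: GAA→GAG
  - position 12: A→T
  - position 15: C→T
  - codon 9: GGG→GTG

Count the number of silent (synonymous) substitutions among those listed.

Codon 2: ATT (Ile) → ATA (Ile) — synonymous.
Codon 3: GAA (Glu) → GAG (Glu) — synonymous.
Codon 4: GAA (Glu) → GAT (Asp) — missense.
Codon 5: TCC (Ser) → TCT (Ser) — synonymous.
Codon 9: GGG (Gly) → GTG (Val) — missense.
Synonymous: 3 of 5.

3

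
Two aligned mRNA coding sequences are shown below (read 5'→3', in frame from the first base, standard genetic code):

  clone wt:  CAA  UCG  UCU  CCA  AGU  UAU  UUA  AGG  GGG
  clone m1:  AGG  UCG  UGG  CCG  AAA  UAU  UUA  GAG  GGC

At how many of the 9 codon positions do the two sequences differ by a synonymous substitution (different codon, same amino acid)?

2

Codon 1: CAA Gln / AGG Arg — nonsynonymous.
Codon 2: UCG Ser / UCG Ser — identical.
Codon 3: UCU Ser / UGG Trp — nonsynonymous.
Codon 4: CCA Pro / CCG Pro — synonymous.
Codon 5: AGU Ser / AAA Lys — nonsynonymous.
Codon 6: UAU Tyr / UAU Tyr — identical.
Codon 7: UUA Leu / UUA Leu — identical.
Codon 8: AGG Arg / GAG Glu — nonsynonymous.
Codon 9: GGG Gly / GGC Gly — synonymous.
Synonymous differences: 2.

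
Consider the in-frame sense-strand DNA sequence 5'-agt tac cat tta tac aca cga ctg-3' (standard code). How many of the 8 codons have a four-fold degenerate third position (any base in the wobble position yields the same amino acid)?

3

Codon 1 AGT (Ser): third position 2-fold.
Codon 2 TAC (Tyr): third position 2-fold.
Codon 3 CAT (His): third position 2-fold.
Codon 4 TTA (Leu): third position 2-fold.
Codon 5 TAC (Tyr): third position 2-fold.
Codon 6 ACA (Thr): third position 4-fold.
Codon 7 CGA (Arg): third position 4-fold.
Codon 8 CTG (Leu): third position 4-fold.
Four-fold degenerate third positions: 3.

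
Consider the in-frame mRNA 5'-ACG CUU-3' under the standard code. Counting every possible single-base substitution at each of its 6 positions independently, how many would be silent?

6

Codon 1 (ACG, Thr): 3 synonymous substitutions.
Codon 2 (CUU, Leu): 3 synonymous substitutions.
Total: 3 + 3 = 6.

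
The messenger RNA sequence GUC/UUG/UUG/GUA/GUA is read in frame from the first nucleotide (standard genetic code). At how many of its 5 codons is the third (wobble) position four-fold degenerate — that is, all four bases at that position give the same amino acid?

3

Codon 1 GUC (Val): third position 4-fold.
Codon 2 UUG (Leu): third position 2-fold.
Codon 3 UUG (Leu): third position 2-fold.
Codon 4 GUA (Val): third position 4-fold.
Codon 5 GUA (Val): third position 4-fold.
Four-fold degenerate third positions: 3.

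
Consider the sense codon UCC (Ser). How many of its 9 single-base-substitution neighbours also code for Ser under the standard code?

3

Position 1: none → 0 synonymous.
Position 2: none → 0 synonymous.
Position 3: UCU, UCA, UCG → 3 synonymous.
Total: 0 + 0 + 3 = 3.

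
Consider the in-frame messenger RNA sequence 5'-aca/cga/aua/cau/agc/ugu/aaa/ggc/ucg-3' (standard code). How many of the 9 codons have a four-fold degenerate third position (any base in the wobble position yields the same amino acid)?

4

Codon 1 ACA (Thr): third position 4-fold.
Codon 2 CGA (Arg): third position 4-fold.
Codon 3 AUA (Ile): third position 3-fold.
Codon 4 CAU (His): third position 2-fold.
Codon 5 AGC (Ser): third position 2-fold.
Codon 6 UGU (Cys): third position 2-fold.
Codon 7 AAA (Lys): third position 2-fold.
Codon 8 GGC (Gly): third position 4-fold.
Codon 9 UCG (Ser): third position 4-fold.
Four-fold degenerate third positions: 4.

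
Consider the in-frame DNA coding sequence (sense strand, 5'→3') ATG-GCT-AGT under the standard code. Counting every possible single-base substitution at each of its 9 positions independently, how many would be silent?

Codon 1 (ATG, Met): 0 synonymous substitutions.
Codon 2 (GCT, Ala): 3 synonymous substitutions.
Codon 3 (AGT, Ser): 1 synonymous substitution.
Total: 0 + 3 + 1 = 4.

4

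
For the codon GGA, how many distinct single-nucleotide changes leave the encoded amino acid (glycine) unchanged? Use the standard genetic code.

3

Position 1: none → 0 synonymous.
Position 2: none → 0 synonymous.
Position 3: GGU, GGC, GGG → 3 synonymous.
Total: 0 + 0 + 3 = 3.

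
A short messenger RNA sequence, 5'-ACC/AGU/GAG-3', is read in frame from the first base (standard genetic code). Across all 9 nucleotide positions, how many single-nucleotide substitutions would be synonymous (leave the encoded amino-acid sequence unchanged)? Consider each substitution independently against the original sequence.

Codon 1 (ACC, Thr): 3 synonymous substitutions.
Codon 2 (AGU, Ser): 1 synonymous substitution.
Codon 3 (GAG, Glu): 1 synonymous substitution.
Total: 3 + 1 + 1 = 5.

5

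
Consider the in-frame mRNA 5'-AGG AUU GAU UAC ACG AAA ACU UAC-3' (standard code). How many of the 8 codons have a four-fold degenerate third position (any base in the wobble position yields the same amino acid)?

Codon 1 AGG (Arg): third position 2-fold.
Codon 2 AUU (Ile): third position 3-fold.
Codon 3 GAU (Asp): third position 2-fold.
Codon 4 UAC (Tyr): third position 2-fold.
Codon 5 ACG (Thr): third position 4-fold.
Codon 6 AAA (Lys): third position 2-fold.
Codon 7 ACU (Thr): third position 4-fold.
Codon 8 UAC (Tyr): third position 2-fold.
Four-fold degenerate third positions: 2.

2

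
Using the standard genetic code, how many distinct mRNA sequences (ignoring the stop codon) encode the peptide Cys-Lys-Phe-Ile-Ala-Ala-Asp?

768

Cys: 2 codons.
Lys: 2 codons.
Phe: 2 codons.
Ile: 3 codons.
Ala: 4 codons.
Ala: 4 codons.
Asp: 2 codons.
2 × 2 × 2 × 3 × 4 × 4 × 2 = 768.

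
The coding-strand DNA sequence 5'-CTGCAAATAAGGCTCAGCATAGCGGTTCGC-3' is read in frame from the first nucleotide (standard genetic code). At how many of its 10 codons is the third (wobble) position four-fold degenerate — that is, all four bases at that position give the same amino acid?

Codon 1 CTG (Leu): third position 4-fold.
Codon 2 CAA (Gln): third position 2-fold.
Codon 3 ATA (Ile): third position 3-fold.
Codon 4 AGG (Arg): third position 2-fold.
Codon 5 CTC (Leu): third position 4-fold.
Codon 6 AGC (Ser): third position 2-fold.
Codon 7 ATA (Ile): third position 3-fold.
Codon 8 GCG (Ala): third position 4-fold.
Codon 9 GTT (Val): third position 4-fold.
Codon 10 CGC (Arg): third position 4-fold.
Four-fold degenerate third positions: 5.

5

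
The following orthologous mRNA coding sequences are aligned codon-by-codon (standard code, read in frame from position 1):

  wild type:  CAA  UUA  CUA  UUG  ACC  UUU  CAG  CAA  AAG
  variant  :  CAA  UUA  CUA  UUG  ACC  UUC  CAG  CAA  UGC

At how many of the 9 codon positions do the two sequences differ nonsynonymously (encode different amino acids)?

Codon 1: CAA Gln / CAA Gln — identical.
Codon 2: UUA Leu / UUA Leu — identical.
Codon 3: CUA Leu / CUA Leu — identical.
Codon 4: UUG Leu / UUG Leu — identical.
Codon 5: ACC Thr / ACC Thr — identical.
Codon 6: UUU Phe / UUC Phe — synonymous.
Codon 7: CAG Gln / CAG Gln — identical.
Codon 8: CAA Gln / CAA Gln — identical.
Codon 9: AAG Lys / UGC Cys — nonsynonymous.
Nonsynonymous differences: 1.

1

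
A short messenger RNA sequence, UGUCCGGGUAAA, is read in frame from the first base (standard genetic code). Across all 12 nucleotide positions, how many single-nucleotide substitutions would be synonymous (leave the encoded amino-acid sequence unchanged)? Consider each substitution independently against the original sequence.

Codon 1 (UGU, Cys): 1 synonymous substitution.
Codon 2 (CCG, Pro): 3 synonymous substitutions.
Codon 3 (GGU, Gly): 3 synonymous substitutions.
Codon 4 (AAA, Lys): 1 synonymous substitution.
Total: 1 + 3 + 3 + 1 = 8.

8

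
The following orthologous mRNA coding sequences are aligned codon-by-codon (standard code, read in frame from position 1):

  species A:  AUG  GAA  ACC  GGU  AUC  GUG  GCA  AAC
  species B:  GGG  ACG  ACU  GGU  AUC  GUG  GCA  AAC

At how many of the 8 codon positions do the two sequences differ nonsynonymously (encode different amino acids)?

Codon 1: AUG Met / GGG Gly — nonsynonymous.
Codon 2: GAA Glu / ACG Thr — nonsynonymous.
Codon 3: ACC Thr / ACU Thr — synonymous.
Codon 4: GGU Gly / GGU Gly — identical.
Codon 5: AUC Ile / AUC Ile — identical.
Codon 6: GUG Val / GUG Val — identical.
Codon 7: GCA Ala / GCA Ala — identical.
Codon 8: AAC Asn / AAC Asn — identical.
Nonsynonymous differences: 2.

2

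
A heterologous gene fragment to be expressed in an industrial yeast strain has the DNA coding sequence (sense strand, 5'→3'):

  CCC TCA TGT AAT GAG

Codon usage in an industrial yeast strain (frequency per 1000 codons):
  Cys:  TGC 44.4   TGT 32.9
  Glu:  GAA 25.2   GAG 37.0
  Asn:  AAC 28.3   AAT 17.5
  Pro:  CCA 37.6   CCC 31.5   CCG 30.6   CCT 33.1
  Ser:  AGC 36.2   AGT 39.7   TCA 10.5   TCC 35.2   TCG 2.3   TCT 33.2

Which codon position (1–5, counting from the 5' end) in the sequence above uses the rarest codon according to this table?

2

Codon 1 CCC (Pro): 31.5 per 1000.
Codon 2 TCA (Ser): 10.5 per 1000.
Codon 3 TGT (Cys): 32.9 per 1000.
Codon 4 AAT (Asn): 17.5 per 1000.
Codon 5 GAG (Glu): 37.0 per 1000.
Lowest frequency is 10.5 at codon 2.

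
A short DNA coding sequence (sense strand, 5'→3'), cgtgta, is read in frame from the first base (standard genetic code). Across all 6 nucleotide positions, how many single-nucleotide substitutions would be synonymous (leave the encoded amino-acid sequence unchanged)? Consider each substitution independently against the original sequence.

6

Codon 1 (CGT, Arg): 3 synonymous substitutions.
Codon 2 (GTA, Val): 3 synonymous substitutions.
Total: 3 + 3 = 6.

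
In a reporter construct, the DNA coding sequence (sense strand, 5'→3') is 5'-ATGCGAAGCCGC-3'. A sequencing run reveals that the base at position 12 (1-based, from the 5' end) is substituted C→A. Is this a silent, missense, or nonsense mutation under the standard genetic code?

silent

Position 12 falls in codon 4: CGC → Arg.
After the substitution the codon is CGA → Arg.
Both encode Arg, so the change is synonymous.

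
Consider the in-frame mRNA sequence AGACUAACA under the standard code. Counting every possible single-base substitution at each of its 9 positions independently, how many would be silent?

Codon 1 (AGA, Arg): 2 synonymous substitutions.
Codon 2 (CUA, Leu): 4 synonymous substitutions.
Codon 3 (ACA, Thr): 3 synonymous substitutions.
Total: 2 + 4 + 3 = 9.

9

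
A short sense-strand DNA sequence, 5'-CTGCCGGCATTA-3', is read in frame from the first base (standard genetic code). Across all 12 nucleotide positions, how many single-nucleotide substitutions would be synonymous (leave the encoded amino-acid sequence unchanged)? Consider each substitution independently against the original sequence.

12

Codon 1 (CTG, Leu): 4 synonymous substitutions.
Codon 2 (CCG, Pro): 3 synonymous substitutions.
Codon 3 (GCA, Ala): 3 synonymous substitutions.
Codon 4 (TTA, Leu): 2 synonymous substitutions.
Total: 4 + 3 + 3 + 2 = 12.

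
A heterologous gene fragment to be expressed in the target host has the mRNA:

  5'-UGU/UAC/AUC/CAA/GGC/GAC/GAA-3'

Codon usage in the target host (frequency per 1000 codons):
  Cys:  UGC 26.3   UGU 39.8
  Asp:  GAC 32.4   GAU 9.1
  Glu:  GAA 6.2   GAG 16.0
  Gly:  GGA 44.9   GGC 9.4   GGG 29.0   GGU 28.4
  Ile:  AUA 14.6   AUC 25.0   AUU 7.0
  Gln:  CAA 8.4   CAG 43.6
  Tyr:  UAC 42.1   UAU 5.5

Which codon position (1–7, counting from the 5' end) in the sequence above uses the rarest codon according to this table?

Codon 1 UGU (Cys): 39.8 per 1000.
Codon 2 UAC (Tyr): 42.1 per 1000.
Codon 3 AUC (Ile): 25.0 per 1000.
Codon 4 CAA (Gln): 8.4 per 1000.
Codon 5 GGC (Gly): 9.4 per 1000.
Codon 6 GAC (Asp): 32.4 per 1000.
Codon 7 GAA (Glu): 6.2 per 1000.
Lowest frequency is 6.2 at codon 7.

7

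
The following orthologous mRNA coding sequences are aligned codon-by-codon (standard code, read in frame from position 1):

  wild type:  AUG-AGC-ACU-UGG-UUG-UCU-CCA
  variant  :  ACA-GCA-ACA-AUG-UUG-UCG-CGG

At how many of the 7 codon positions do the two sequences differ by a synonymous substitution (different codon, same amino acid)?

2

Codon 1: AUG Met / ACA Thr — nonsynonymous.
Codon 2: AGC Ser / GCA Ala — nonsynonymous.
Codon 3: ACU Thr / ACA Thr — synonymous.
Codon 4: UGG Trp / AUG Met — nonsynonymous.
Codon 5: UUG Leu / UUG Leu — identical.
Codon 6: UCU Ser / UCG Ser — synonymous.
Codon 7: CCA Pro / CGG Arg — nonsynonymous.
Synonymous differences: 2.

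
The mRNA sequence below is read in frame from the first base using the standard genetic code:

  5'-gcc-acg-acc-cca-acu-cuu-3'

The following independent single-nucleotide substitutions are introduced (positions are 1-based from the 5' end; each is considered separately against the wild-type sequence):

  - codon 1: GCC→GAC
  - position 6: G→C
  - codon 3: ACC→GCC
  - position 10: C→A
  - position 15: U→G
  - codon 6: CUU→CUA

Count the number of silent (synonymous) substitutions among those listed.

3

Codon 1: GCC (Ala) → GAC (Asp) — missense.
Codon 2: ACG (Thr) → ACC (Thr) — synonymous.
Codon 3: ACC (Thr) → GCC (Ala) — missense.
Codon 4: CCA (Pro) → ACA (Thr) — missense.
Codon 5: ACU (Thr) → ACG (Thr) — synonymous.
Codon 6: CUU (Leu) → CUA (Leu) — synonymous.
Synonymous: 3 of 6.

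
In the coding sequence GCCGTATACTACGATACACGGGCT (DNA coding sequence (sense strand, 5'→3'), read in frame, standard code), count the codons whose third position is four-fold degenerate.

Codon 1 GCC (Ala): third position 4-fold.
Codon 2 GTA (Val): third position 4-fold.
Codon 3 TAC (Tyr): third position 2-fold.
Codon 4 TAC (Tyr): third position 2-fold.
Codon 5 GAT (Asp): third position 2-fold.
Codon 6 ACA (Thr): third position 4-fold.
Codon 7 CGG (Arg): third position 4-fold.
Codon 8 GCT (Ala): third position 4-fold.
Four-fold degenerate third positions: 5.

5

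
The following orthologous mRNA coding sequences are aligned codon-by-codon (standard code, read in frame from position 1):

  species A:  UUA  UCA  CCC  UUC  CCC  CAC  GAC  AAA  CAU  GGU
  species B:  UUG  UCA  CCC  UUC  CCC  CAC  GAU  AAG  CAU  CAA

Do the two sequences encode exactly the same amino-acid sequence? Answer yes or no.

no

Codon 1: UUA Leu / UUG Leu — synonymous.
Codon 2: UCA Ser / UCA Ser — identical.
Codon 3: CCC Pro / CCC Pro — identical.
Codon 4: UUC Phe / UUC Phe — identical.
Codon 5: CCC Pro / CCC Pro — identical.
Codon 6: CAC His / CAC His — identical.
Codon 7: GAC Asp / GAU Asp — synonymous.
Codon 8: AAA Lys / AAG Lys — synonymous.
Codon 9: CAU His / CAU His — identical.
Codon 10: GGU Gly / CAA Gln — nonsynonymous.
Nonsynonymous differences: 1 → different protein.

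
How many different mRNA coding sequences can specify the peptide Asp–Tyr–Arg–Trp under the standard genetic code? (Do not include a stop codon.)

Asp: 2 codons.
Tyr: 2 codons.
Arg: 6 codons.
Trp: 1 codon.
2 × 2 × 6 × 1 = 24.

24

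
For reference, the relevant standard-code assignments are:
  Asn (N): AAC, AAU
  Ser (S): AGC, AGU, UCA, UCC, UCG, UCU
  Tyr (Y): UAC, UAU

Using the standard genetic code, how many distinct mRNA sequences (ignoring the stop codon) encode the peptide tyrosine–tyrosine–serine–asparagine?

48

Tyr: 2 codons.
Tyr: 2 codons.
Ser: 6 codons.
Asn: 2 codons.
2 × 2 × 6 × 2 = 48.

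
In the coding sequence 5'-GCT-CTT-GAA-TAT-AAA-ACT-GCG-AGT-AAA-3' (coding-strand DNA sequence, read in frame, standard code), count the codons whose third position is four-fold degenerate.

4

Codon 1 GCT (Ala): third position 4-fold.
Codon 2 CTT (Leu): third position 4-fold.
Codon 3 GAA (Glu): third position 2-fold.
Codon 4 TAT (Tyr): third position 2-fold.
Codon 5 AAA (Lys): third position 2-fold.
Codon 6 ACT (Thr): third position 4-fold.
Codon 7 GCG (Ala): third position 4-fold.
Codon 8 AGT (Ser): third position 2-fold.
Codon 9 AAA (Lys): third position 2-fold.
Four-fold degenerate third positions: 4.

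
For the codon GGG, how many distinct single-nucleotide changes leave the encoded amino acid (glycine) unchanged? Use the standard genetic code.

3

Position 1: none → 0 synonymous.
Position 2: none → 0 synonymous.
Position 3: GGU, GGC, GGA → 3 synonymous.
Total: 0 + 0 + 3 = 3.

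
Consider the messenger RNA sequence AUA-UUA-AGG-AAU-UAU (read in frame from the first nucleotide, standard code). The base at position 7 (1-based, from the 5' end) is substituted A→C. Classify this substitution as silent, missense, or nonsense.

silent

Position 7 falls in codon 3: AGG → Arg.
After the substitution the codon is CGG → Arg.
Both encode Arg, so the change is synonymous.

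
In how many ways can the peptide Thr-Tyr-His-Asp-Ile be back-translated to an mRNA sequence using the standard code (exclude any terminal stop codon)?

Thr: 4 codons.
Tyr: 2 codons.
His: 2 codons.
Asp: 2 codons.
Ile: 3 codons.
4 × 2 × 2 × 2 × 3 = 96.

96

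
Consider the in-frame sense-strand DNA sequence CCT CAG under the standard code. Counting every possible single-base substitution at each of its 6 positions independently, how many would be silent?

Codon 1 (CCT, Pro): 3 synonymous substitutions.
Codon 2 (CAG, Gln): 1 synonymous substitution.
Total: 3 + 1 = 4.

4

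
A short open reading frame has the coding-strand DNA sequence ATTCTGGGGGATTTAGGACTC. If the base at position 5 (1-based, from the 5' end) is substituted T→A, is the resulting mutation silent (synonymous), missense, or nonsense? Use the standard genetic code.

Position 5 falls in codon 2: CTG → Leu.
After the substitution the codon is CAG → Gln.
Leu ≠ Gln, so this is a missense mutation.

missense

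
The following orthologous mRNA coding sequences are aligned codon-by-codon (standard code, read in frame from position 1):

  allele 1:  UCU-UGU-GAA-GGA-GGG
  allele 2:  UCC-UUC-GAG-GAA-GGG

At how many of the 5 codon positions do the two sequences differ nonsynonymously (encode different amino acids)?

2

Codon 1: UCU Ser / UCC Ser — synonymous.
Codon 2: UGU Cys / UUC Phe — nonsynonymous.
Codon 3: GAA Glu / GAG Glu — synonymous.
Codon 4: GGA Gly / GAA Glu — nonsynonymous.
Codon 5: GGG Gly / GGG Gly — identical.
Nonsynonymous differences: 2.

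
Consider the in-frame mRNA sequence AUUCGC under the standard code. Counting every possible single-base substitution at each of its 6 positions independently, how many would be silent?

5

Codon 1 (AUU, Ile): 2 synonymous substitutions.
Codon 2 (CGC, Arg): 3 synonymous substitutions.
Total: 2 + 3 = 5.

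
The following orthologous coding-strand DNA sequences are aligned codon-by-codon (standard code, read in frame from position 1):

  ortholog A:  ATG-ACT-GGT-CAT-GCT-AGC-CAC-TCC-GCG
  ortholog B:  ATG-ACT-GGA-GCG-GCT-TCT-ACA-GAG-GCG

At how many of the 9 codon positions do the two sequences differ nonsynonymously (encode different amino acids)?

Codon 1: ATG Met / ATG Met — identical.
Codon 2: ACT Thr / ACT Thr — identical.
Codon 3: GGT Gly / GGA Gly — synonymous.
Codon 4: CAT His / GCG Ala — nonsynonymous.
Codon 5: GCT Ala / GCT Ala — identical.
Codon 6: AGC Ser / TCT Ser — synonymous.
Codon 7: CAC His / ACA Thr — nonsynonymous.
Codon 8: TCC Ser / GAG Glu — nonsynonymous.
Codon 9: GCG Ala / GCG Ala — identical.
Nonsynonymous differences: 3.

3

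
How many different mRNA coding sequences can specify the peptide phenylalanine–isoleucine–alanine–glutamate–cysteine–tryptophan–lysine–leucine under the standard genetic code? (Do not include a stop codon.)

Phe: 2 codons.
Ile: 3 codons.
Ala: 4 codons.
Glu: 2 codons.
Cys: 2 codons.
Trp: 1 codon.
Lys: 2 codons.
Leu: 6 codons.
2 × 3 × 4 × 2 × 2 × 1 × 2 × 6 = 1152.

1152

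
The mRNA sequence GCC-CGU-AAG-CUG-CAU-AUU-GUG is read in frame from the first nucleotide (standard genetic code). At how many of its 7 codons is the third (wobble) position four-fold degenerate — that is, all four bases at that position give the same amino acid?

Codon 1 GCC (Ala): third position 4-fold.
Codon 2 CGU (Arg): third position 4-fold.
Codon 3 AAG (Lys): third position 2-fold.
Codon 4 CUG (Leu): third position 4-fold.
Codon 5 CAU (His): third position 2-fold.
Codon 6 AUU (Ile): third position 3-fold.
Codon 7 GUG (Val): third position 4-fold.
Four-fold degenerate third positions: 4.

4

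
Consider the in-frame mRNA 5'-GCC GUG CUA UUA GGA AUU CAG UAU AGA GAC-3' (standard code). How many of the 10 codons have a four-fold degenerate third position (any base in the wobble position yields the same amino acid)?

Codon 1 GCC (Ala): third position 4-fold.
Codon 2 GUG (Val): third position 4-fold.
Codon 3 CUA (Leu): third position 4-fold.
Codon 4 UUA (Leu): third position 2-fold.
Codon 5 GGA (Gly): third position 4-fold.
Codon 6 AUU (Ile): third position 3-fold.
Codon 7 CAG (Gln): third position 2-fold.
Codon 8 UAU (Tyr): third position 2-fold.
Codon 9 AGA (Arg): third position 2-fold.
Codon 10 GAC (Asp): third position 2-fold.
Four-fold degenerate third positions: 4.

4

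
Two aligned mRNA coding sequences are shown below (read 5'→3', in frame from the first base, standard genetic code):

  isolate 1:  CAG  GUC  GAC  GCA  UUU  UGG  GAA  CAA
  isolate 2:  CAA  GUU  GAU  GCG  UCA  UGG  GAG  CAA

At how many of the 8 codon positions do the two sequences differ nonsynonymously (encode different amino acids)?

Codon 1: CAG Gln / CAA Gln — synonymous.
Codon 2: GUC Val / GUU Val — synonymous.
Codon 3: GAC Asp / GAU Asp — synonymous.
Codon 4: GCA Ala / GCG Ala — synonymous.
Codon 5: UUU Phe / UCA Ser — nonsynonymous.
Codon 6: UGG Trp / UGG Trp — identical.
Codon 7: GAA Glu / GAG Glu — synonymous.
Codon 8: CAA Gln / CAA Gln — identical.
Nonsynonymous differences: 1.

1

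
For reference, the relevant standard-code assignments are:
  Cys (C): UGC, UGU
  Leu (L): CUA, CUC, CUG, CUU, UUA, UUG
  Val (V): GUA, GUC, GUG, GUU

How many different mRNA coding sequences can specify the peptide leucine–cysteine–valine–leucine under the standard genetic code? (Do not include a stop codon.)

Leu: 6 codons.
Cys: 2 codons.
Val: 4 codons.
Leu: 6 codons.
6 × 2 × 4 × 6 = 288.

288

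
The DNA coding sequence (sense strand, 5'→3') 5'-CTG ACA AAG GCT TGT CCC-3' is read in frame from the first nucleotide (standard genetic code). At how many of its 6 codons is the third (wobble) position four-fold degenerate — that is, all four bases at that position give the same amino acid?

4

Codon 1 CTG (Leu): third position 4-fold.
Codon 2 ACA (Thr): third position 4-fold.
Codon 3 AAG (Lys): third position 2-fold.
Codon 4 GCT (Ala): third position 4-fold.
Codon 5 TGT (Cys): third position 2-fold.
Codon 6 CCC (Pro): third position 4-fold.
Four-fold degenerate third positions: 4.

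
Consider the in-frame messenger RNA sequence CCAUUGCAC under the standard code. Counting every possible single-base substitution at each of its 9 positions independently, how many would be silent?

Codon 1 (CCA, Pro): 3 synonymous substitutions.
Codon 2 (UUG, Leu): 2 synonymous substitutions.
Codon 3 (CAC, His): 1 synonymous substitution.
Total: 3 + 2 + 1 = 6.

6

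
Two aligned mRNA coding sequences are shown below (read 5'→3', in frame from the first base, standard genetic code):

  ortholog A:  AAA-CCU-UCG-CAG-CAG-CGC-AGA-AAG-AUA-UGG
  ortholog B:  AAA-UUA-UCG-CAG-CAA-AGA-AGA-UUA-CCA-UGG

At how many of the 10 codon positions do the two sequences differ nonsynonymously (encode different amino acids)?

3

Codon 1: AAA Lys / AAA Lys — identical.
Codon 2: CCU Pro / UUA Leu — nonsynonymous.
Codon 3: UCG Ser / UCG Ser — identical.
Codon 4: CAG Gln / CAG Gln — identical.
Codon 5: CAG Gln / CAA Gln — synonymous.
Codon 6: CGC Arg / AGA Arg — synonymous.
Codon 7: AGA Arg / AGA Arg — identical.
Codon 8: AAG Lys / UUA Leu — nonsynonymous.
Codon 9: AUA Ile / CCA Pro — nonsynonymous.
Codon 10: UGG Trp / UGG Trp — identical.
Nonsynonymous differences: 3.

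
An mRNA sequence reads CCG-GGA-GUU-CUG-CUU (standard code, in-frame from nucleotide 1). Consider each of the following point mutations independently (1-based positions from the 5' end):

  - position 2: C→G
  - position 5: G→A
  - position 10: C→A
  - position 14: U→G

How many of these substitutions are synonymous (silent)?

0

Codon 1: CCG (Pro) → CGG (Arg) — missense.
Codon 2: GGA (Gly) → GAA (Glu) — missense.
Codon 4: CUG (Leu) → AUG (Met) — missense.
Codon 5: CUU (Leu) → CGU (Arg) — missense.
Synonymous: 0 of 4.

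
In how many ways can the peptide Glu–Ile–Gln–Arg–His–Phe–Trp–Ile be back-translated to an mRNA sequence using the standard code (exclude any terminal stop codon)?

864

Glu: 2 codons.
Ile: 3 codons.
Gln: 2 codons.
Arg: 6 codons.
His: 2 codons.
Phe: 2 codons.
Trp: 1 codon.
Ile: 3 codons.
2 × 3 × 2 × 6 × 2 × 2 × 1 × 3 = 864.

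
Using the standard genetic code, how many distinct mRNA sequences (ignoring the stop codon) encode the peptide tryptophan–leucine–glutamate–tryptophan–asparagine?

Trp: 1 codon.
Leu: 6 codons.
Glu: 2 codons.
Trp: 1 codon.
Asn: 2 codons.
1 × 6 × 2 × 1 × 2 = 24.

24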